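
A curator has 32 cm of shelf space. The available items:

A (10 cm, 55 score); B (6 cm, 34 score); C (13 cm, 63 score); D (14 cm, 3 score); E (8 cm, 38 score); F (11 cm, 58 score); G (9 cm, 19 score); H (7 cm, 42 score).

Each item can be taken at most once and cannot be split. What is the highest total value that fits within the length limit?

Check high-value combinations within 32 cm:
- B+E+F+H: length 6+8+11+7=32, value 34+38+58+42=172
- A+B+E+H: length 10+6+8+7=31, value 55+34+38+42=169
- C+F+H: length 13+11+7=31, value 63+58+42=163
Best: 172 score.

172 score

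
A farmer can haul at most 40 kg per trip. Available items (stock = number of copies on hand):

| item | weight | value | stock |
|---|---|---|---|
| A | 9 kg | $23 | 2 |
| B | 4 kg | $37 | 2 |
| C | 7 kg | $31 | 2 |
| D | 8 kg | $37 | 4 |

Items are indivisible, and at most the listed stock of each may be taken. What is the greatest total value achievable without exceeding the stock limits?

Best selections within weight 40 and stock limits:
- 2×B + 4×D: weight 40, value 222
- 2×B + 1×C + 3×D: weight 39, value 216
- 2×B + 2×C + 2×D: weight 38, value 210
- 1×A + 2×B + 1×C + 2×D: weight 40, value 202
Best: $222.

$222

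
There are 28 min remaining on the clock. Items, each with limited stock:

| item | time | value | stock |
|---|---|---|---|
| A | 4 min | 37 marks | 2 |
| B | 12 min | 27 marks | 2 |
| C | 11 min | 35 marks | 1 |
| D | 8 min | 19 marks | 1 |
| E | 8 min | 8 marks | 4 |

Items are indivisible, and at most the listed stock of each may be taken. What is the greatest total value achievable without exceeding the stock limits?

Best selections within time 28 and stock limits:
- 2×A + 1×C + 1×D: time 27, value 128
- 2×A + 1×B + 1×D: time 28, value 120
- 2×A + 1×C + 1×E: time 27, value 117
- 2×A + 1×C: time 19, value 109
Best: 128 marks.

128 marks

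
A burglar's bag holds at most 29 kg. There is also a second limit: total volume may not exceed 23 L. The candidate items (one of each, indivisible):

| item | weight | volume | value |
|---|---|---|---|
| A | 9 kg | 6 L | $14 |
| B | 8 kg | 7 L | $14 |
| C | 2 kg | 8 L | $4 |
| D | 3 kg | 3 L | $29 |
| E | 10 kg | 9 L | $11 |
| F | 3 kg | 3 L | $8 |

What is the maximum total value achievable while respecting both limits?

$65

Feasible sets respecting both limits:
- A+B+D+F: weight 23, volume 19, value 65
- A+D+E+F: weight 25, volume 21, value 62
- B+D+E+F: weight 24, volume 22, value 62
- A+B+D: weight 20, volume 16, value 57
Best: $65.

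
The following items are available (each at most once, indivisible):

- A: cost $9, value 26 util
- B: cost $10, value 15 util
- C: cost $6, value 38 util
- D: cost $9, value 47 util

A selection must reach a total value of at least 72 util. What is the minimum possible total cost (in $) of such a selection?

Subsets with value ≥ 72, sorted by total cost:
- C+D: cost 15, value 85
- A+D: cost 18, value 73
Minimum cost: 15 $.

15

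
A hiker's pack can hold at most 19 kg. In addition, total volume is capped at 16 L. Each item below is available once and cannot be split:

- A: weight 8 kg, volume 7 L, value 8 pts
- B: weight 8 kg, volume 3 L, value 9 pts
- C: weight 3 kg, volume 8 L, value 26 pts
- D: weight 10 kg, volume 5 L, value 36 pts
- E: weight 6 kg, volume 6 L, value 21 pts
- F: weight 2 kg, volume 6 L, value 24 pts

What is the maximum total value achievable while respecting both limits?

Feasible sets respecting both limits:
- C+D: weight 13, volume 13, value 62
- D+F: weight 12, volume 11, value 60
- D+E: weight 16, volume 11, value 57
- B+E+F: weight 16, volume 15, value 54
Best: 62 pts.

62 pts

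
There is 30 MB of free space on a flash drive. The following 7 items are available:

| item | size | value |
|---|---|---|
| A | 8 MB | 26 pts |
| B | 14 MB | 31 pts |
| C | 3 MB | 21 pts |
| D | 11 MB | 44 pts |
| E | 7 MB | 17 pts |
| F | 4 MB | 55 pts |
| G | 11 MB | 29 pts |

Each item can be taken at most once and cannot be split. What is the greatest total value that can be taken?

149 pts

This is a 0/1 knapsack; check combinations near the capacity.
- C+D+F+G: size 3+11+4+11=29, value 21+44+55+29=149
- A+C+D+F: size 8+3+11+4=26, value 26+21+44+55=146
- A+D+E+F: size 8+11+7+4=30, value 26+44+17+55=142
- C+D+E+F: size 3+11+7+4=25, value 21+44+17+55=137
Best: 149 pts.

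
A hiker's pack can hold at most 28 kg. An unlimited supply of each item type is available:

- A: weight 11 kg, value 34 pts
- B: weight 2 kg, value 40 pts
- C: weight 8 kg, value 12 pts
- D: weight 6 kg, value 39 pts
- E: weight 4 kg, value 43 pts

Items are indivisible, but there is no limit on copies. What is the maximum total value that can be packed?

Best value-per-unit is B at 40/2, and filling with it alone uses weight 14×2=28. No mix of the others beats 14×40 = 560.

560 pts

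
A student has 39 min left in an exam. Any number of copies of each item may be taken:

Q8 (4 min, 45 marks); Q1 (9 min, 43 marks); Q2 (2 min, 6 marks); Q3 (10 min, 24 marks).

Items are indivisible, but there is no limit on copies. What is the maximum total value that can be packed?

411 marks

Best value-per-unit is Q8 at 45/4; filling with it alone gives 9×45 = 405.
Optimal mix: 9×Q8 + 1×Q2 → time 38, value 411.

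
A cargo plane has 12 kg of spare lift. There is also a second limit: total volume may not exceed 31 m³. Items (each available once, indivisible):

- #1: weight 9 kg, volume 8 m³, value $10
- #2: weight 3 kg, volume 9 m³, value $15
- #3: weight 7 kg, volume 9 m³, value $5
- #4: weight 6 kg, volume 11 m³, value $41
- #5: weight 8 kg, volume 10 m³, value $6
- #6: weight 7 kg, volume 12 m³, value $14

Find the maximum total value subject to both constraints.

Feasible sets respecting both limits:
- #2+#4: weight 9, volume 20, value 56
- #4: weight 6, volume 11, value 41
- #2+#6: weight 10, volume 21, value 29
- #1+#2: weight 12, volume 17, value 25
Best: $56.

$56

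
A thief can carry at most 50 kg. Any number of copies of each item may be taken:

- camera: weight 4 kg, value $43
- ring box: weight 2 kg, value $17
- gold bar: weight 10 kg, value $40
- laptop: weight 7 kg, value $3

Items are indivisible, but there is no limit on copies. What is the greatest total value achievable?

Best value-per-unit is camera at 43/4; filling with it alone gives 12×43 = 516.
Optimal mix: 12×camera + 1×ring box → weight 50, value 533.

$533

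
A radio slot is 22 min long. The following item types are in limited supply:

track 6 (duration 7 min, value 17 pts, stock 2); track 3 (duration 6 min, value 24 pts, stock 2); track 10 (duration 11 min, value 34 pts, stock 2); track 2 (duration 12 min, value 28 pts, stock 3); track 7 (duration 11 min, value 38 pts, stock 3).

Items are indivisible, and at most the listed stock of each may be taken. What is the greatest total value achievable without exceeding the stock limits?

Best selections within duration 22 and stock limits:
- 2×track 7: duration 22, value 76
- 1×track 10 + 1×track 7: duration 22, value 72
- 2×track 10: duration 22, value 68
- 1×track 6 + 2×track 3: duration 19, value 65
Best: 76 pts.

76 pts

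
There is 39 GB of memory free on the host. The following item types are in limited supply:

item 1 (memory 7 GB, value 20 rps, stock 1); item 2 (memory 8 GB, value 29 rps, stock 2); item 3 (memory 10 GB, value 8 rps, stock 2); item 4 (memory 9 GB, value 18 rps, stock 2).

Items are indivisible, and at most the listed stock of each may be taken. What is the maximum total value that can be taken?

96 rps

Top feasible selections:
- 1×item 1 + 2×item 2 + 1×item 4: memory 32, value 96
- 2×item 2 + 2×item 4: memory 34, value 94
Best: 96 rps.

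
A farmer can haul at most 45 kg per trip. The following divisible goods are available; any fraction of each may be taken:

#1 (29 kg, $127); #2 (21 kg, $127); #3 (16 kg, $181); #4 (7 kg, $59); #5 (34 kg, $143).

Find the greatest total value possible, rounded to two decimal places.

Take in order of value per unit:
- #3 (181/16 per unit): all 16 → value 181, running total 181.00
- #4 (59/7 per unit): all 7 → value 59, running total 240.00
- #2 (127/21 per unit): all 21 → value 127, running total 367.00
- #1 (127/29 per unit): 1 of 29 → value 1×127/29 = 4.3793, running total 371.38
Total 371.38.

371.38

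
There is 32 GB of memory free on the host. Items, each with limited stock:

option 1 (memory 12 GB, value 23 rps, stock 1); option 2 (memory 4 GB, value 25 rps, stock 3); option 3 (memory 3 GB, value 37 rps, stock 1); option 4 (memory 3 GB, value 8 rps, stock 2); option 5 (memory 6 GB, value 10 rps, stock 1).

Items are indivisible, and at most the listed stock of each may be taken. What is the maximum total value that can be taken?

143 rps

Top feasible selections:
- 1×option 1 + 3×option 2 + 1×option 3 + 1×option 4: memory 30, value 143
- 3×option 2 + 1×option 3 + 2×option 4 + 1×option 5: memory 27, value 138
Best: 143 rps.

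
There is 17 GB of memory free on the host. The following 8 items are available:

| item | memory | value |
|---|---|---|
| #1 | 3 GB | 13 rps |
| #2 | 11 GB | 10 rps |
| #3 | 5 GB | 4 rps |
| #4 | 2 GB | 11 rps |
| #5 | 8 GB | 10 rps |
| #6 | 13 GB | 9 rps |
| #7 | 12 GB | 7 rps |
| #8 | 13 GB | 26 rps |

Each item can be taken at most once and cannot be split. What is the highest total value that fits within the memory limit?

39 rps

Check high-value combinations within 17 GB:
- #1+#8: memory 3+13=16, value 13+26=39
- #4+#8: memory 2+13=15, value 11+26=37
- #1+#4+#5: memory 3+2+8=13, value 13+11+10=34
- #1+#2+#4: memory 3+11+2=16, value 13+10+11=34
- #1+#4+#7: memory 3+2+12=17, value 13+11+7=31
Best: 39 rps.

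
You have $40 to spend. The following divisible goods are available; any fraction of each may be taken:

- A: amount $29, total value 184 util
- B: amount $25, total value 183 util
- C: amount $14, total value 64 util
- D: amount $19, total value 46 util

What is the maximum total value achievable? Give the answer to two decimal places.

278.17

Take in order of value per unit:
- B (183/25 per unit): all 25 → value 183, running total 183.00
- A (184/29 per unit): 15 of 29 → value 15×184/29 = 95.1724, running total 278.17
Total 278.17.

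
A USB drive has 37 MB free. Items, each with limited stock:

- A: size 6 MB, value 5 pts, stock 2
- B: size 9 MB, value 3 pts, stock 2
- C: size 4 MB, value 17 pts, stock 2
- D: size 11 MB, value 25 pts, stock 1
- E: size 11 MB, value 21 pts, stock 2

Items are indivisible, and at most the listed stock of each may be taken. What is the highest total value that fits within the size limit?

85 pts

Top feasible selections:
- 1×A + 2×C + 1×D + 1×E: size 36, value 85
- 1×C + 1×D + 2×E: size 37, value 84
- 1×A + 2×C + 2×E: size 36, value 81
Best: 85 pts.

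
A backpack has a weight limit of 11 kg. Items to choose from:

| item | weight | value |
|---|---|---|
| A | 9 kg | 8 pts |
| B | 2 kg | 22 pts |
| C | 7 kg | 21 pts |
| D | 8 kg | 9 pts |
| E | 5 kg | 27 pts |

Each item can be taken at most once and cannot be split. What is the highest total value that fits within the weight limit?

Check high-value combinations within 11 kg:
- B+E: weight 2+5=7, value 22+27=49
- B+C: weight 2+7=9, value 22+21=43
- B+D: weight 2+8=10, value 22+9=31
- A+B: weight 9+2=11, value 8+22=30
- E: weight 5, value 27
Best: 49 pts.

49 pts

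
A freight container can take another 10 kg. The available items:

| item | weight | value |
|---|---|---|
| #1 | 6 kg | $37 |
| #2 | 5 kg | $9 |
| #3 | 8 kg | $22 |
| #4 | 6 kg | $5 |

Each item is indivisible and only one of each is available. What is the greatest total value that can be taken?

Check high-value combinations within 10 kg:
- #1: weight 6, value 37
- #3: weight 8, value 22
- #2: weight 5, value 9
- #4: weight 6, value 5
Best: $37.

$37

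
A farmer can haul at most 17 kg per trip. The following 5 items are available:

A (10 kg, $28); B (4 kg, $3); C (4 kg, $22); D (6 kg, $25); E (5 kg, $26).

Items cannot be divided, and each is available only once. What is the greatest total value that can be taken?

Check high-value combinations within 17 kg:
- C+D+E: weight 4+6+5=15, value 22+25+26=73
- A+E: weight 10+5=15, value 28+26=54
- B+D+E: weight 4+6+5=15, value 3+25+26=54
- A+D: weight 10+6=16, value 28+25=53
Best: $73.

$73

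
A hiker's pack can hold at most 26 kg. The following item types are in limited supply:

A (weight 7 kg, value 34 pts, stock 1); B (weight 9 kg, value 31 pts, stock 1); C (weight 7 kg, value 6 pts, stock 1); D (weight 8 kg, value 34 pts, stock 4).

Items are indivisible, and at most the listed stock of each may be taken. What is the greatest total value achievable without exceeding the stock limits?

Top feasible selections:
- 1×A + 2×D: weight 23, value 102
- 3×D: weight 24, value 102
- 1×A + 1×B + 1×D: weight 24, value 99
Best: 102 pts.

102 pts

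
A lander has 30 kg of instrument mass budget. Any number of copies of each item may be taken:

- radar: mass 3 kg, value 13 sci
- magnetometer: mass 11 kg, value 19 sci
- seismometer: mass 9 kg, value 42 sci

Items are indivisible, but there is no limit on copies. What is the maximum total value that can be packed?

Best value-per-unit is seismometer at 42/9; filling with it alone gives 3×42 = 126.
Optimal mix: 1×radar + 3×seismometer → mass 30, value 139.

139 sci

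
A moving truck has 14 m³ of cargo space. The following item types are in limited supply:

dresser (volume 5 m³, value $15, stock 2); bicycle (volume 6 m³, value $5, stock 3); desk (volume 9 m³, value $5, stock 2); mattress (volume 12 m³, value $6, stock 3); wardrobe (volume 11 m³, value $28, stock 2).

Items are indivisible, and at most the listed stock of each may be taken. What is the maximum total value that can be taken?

$30

Top feasible selections:
- 2×dresser: volume 10, value 30
- 1×wardrobe: volume 11, value 28
Best: $30.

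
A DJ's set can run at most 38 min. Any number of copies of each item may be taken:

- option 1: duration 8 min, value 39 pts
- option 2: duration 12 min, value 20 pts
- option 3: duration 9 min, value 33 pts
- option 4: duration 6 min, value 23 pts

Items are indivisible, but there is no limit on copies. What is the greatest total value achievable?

Best value-per-unit is option 1 at 39/8; filling with it alone gives 4×39 = 156.
Optimal mix: 4×option 1 + 1×option 4 → duration 38, value 179.

179 pts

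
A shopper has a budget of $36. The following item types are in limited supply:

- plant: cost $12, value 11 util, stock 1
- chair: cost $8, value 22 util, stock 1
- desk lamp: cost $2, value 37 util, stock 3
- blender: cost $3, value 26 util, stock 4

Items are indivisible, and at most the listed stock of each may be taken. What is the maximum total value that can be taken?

Top feasible selections:
- 1×chair + 3×desk lamp + 4×blender: cost 26, value 237
- 1×plant + 3×desk lamp + 4×blender: cost 30, value 226
Best: 237 util.

237 util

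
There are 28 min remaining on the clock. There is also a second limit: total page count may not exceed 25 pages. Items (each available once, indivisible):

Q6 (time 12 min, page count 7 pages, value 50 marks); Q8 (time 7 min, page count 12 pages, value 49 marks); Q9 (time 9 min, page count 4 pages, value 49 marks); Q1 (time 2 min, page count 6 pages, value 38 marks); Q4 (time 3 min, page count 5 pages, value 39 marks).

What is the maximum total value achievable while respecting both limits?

176 marks

Feasible sets respecting both limits:
- Q6+Q9+Q1+Q4: time 26, page count 22, value 176
- Q6+Q8+Q9: time 28, page count 23, value 148
- Q6+Q8+Q4: time 22, page count 24, value 138
Best: 176 marks.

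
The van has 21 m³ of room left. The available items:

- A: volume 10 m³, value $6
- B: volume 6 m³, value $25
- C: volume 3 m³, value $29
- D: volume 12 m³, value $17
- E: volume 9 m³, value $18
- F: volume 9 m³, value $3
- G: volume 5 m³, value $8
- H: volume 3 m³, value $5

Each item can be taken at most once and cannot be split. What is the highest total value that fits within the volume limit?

Check high-value combinations within 21 m³:
- B+C+E+H: volume 6+3+9+3=21, value 25+29+18+5=77
- B+C+E: volume 6+3+9=18, value 25+29+18=72
- B+C+D: volume 6+3+12=21, value 25+29+17=71
- B+C+G+H: volume 6+3+5+3=17, value 25+29+8+5=67
Best: $77.

$77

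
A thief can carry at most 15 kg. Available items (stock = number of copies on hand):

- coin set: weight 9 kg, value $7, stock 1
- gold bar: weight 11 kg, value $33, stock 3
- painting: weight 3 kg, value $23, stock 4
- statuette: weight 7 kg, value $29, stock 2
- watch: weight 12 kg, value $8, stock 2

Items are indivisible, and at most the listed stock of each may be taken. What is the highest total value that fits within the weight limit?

$92

Top feasible selections:
- 4×painting: weight 12, value 92
- 2×painting + 1×statuette: weight 13, value 75
Best: $92.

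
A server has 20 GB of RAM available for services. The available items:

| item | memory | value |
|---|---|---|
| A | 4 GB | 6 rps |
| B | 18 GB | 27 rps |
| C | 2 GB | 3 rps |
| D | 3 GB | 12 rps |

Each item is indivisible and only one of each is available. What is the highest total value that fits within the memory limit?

This is a 0/1 knapsack; check combinations near the capacity.
- B+C: memory 18+2=20, value 27+3=30
- B: memory 18, value 27
- A+C+D: memory 4+2+3=9, value 6+3+12=21
- A+D: memory 4+3=7, value 6+12=18
- C+D: memory 2+3=5, value 3+12=15
Best: 30 rps.

30 rps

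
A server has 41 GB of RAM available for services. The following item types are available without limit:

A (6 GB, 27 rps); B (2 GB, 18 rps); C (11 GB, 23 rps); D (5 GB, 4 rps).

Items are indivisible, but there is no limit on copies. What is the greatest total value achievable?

360 rps

Best value-per-unit is B at 18/2, and filling with it alone uses memory 20×2=40. No mix of the others beats 20×18 = 360.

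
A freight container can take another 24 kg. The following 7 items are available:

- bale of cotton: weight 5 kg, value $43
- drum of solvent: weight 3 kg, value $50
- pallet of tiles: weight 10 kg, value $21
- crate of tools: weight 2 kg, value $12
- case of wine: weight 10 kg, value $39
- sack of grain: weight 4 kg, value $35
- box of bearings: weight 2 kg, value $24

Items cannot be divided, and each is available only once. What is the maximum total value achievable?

Check high-value combinations within 24 kg:
- bale of cotton+drum of solvent+case of wine+sack of grain+box of bearings: weight 5+3+10+4+2=24, value 43+50+39+35+24=191
- bale of cotton+drum of solvent+crate of tools+case of wine+sack of grain: weight 5+3+2+10+4=24, value 43+50+12+39+35=179
- bale of cotton+drum of solvent+pallet of tiles+sack of grain+box of bearings: weight 5+3+10+4+2=24, value 43+50+21+35+24=173
Best: $191.

$191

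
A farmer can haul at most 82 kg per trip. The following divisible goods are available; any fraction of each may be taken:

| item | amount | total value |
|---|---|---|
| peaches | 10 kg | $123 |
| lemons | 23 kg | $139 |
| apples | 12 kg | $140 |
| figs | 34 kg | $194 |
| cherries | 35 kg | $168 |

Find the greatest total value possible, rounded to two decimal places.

Take in order of value per unit:
- peaches (123/10 per unit): all 10 → value 123, running total 123.00
- apples (140/12 per unit): all 12 → value 140, running total 263.00
- lemons (139/23 per unit): all 23 → value 139, running total 402.00
- figs (194/34 per unit): all 34 → value 194, running total 596.00
- cherries (168/35 per unit): 3 of 35 → value 3×168/35 = 14.4000, running total 610.40
Total 610.40.

610.40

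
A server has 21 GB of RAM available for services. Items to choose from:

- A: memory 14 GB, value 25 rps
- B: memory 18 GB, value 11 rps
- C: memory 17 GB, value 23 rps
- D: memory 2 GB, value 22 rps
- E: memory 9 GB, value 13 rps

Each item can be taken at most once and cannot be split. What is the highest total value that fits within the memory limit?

Check high-value combinations within 21 GB:
- A+D: memory 14+2=16, value 25+22=47
- C+D: memory 17+2=19, value 23+22=45
- D+E: memory 2+9=11, value 22+13=35
Best: 47 rps.

47 rps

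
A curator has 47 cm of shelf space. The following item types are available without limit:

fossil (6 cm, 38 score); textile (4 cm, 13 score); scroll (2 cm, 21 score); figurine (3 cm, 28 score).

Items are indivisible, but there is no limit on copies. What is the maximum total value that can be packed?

490 score

Best value-per-unit is scroll at 21/2; filling with it alone gives 23×21 = 483.
Optimal mix: 22×scroll + 1×figurine → length 47, value 490.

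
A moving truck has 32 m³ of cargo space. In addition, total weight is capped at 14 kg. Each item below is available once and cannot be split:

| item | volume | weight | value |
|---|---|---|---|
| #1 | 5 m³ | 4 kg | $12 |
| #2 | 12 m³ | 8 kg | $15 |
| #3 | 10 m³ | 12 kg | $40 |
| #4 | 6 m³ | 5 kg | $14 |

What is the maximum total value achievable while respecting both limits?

Feasible sets respecting both limits:
- #3: volume 10, weight 12, value 40
- #2+#4: volume 18, weight 13, value 29
- #1+#2: volume 17, weight 12, value 27
- #1+#4: volume 11, weight 9, value 26
Best: $40.

$40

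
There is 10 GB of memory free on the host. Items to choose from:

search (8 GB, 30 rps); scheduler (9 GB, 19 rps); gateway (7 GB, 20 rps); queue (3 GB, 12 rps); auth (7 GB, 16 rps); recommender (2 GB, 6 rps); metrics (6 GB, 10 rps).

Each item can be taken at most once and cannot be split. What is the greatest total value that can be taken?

Check high-value combinations within 10 GB:
- search+recommender: memory 8+2=10, value 30+6=36
- gateway+queue: memory 7+3=10, value 20+12=32
- search: memory 8, value 30
Best: 36 rps.

36 rps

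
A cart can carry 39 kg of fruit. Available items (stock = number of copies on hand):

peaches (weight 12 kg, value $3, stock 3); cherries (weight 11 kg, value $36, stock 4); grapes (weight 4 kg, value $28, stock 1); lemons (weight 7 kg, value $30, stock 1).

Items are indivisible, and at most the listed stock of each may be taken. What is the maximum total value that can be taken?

$136

Top feasible selections:
- 3×cherries + 1×grapes: weight 37, value 136
- 2×cherries + 1×grapes + 1×lemons: weight 33, value 130
Best: $136.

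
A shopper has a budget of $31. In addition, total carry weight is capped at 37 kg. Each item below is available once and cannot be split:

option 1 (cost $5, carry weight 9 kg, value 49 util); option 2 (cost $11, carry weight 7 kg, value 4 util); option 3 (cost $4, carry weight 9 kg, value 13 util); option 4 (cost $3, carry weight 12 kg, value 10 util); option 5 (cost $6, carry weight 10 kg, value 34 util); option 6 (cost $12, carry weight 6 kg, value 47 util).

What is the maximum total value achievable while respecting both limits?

Feasible sets respecting both limits:
- option 1+option 3+option 5+option 6: cost 27, carry weight 34, value 143
- option 1+option 4+option 5+option 6: cost 26, carry weight 37, value 140
- option 1+option 5+option 6: cost 23, carry weight 25, value 130
- option 1+option 3+option 4+option 6: cost 24, carry weight 36, value 119
Best: 143 util.

143 util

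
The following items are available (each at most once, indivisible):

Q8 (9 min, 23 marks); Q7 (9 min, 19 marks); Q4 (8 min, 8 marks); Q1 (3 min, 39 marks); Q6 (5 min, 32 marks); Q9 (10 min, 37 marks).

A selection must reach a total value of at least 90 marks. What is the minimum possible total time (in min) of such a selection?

17

Subsets with value ≥ 90, sorted by total time:
- Q8+Q1+Q6: time 17, value 94
- Q7+Q1+Q6: time 17, value 90
- Q1+Q6+Q9: time 18, value 108
- Q8+Q1+Q9: time 22, value 99
Minimum time: 17 min.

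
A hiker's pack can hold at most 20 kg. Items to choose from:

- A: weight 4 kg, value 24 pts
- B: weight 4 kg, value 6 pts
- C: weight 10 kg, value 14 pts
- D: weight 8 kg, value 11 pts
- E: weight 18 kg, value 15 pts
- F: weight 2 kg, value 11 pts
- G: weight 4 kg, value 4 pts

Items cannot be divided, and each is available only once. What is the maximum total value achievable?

55 pts

This is a 0/1 knapsack; check combinations near the capacity.
- A+B+C+F: weight 4+4+10+2=20, value 24+6+14+11=55
- A+C+F+G: weight 4+10+2+4=20, value 24+14+11+4=53
- A+B+D+F: weight 4+4+8+2=18, value 24+6+11+11=52
- A+D+F+G: weight 4+8+2+4=18, value 24+11+11+4=50
Best: 55 pts.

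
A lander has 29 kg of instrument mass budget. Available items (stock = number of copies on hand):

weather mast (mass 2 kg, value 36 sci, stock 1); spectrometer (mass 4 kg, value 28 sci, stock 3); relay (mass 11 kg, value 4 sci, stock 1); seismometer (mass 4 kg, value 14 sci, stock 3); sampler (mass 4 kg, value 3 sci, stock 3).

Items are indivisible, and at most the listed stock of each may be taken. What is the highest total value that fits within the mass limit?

162 sci

Top feasible selections:
- 1×weather mast + 3×spectrometer + 3×seismometer: mass 26, value 162
- 1×weather mast + 3×spectrometer + 2×seismometer + 1×sampler: mass 26, value 151
- 1×weather mast + 3×spectrometer + 2×seismometer: mass 22, value 148
- 1×weather mast + 3×spectrometer + 1×seismometer + 2×sampler: mass 26, value 140
Best: 162 sci.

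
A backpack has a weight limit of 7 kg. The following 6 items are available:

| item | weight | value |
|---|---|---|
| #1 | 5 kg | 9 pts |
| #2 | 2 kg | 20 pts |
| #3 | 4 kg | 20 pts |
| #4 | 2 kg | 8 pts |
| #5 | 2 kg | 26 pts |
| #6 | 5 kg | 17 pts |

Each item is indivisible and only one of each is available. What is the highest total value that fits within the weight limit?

Check high-value combinations within 7 kg:
- #2+#4+#5: weight 2+2+2=6, value 20+8+26=54
- #2+#5: weight 2+2=4, value 20+26=46
- #3+#5: weight 4+2=6, value 20+26=46
- #5+#6: weight 2+5=7, value 26+17=43
- #2+#3: weight 2+4=6, value 20+20=40
Best: 54 pts.

54 pts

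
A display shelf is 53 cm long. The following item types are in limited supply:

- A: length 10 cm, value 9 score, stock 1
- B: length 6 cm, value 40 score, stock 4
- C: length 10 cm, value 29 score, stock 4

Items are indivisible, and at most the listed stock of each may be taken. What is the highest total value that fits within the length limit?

218 score

Best selections within length 53 and stock limits:
- 4×B + 2×C: length 44, value 218
- 3×B + 3×C: length 48, value 207
- 1×A + 4×B + 1×C: length 44, value 198
- 2×B + 4×C: length 52, value 196
Best: 218 score.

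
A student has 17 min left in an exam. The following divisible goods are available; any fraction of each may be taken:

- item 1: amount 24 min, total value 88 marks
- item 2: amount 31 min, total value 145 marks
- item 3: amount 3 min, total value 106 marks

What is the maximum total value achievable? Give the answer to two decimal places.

Take in order of value per unit:
- item 3 (106/3 per unit): all 3 → value 106, running total 106.00
- item 2 (145/31 per unit): 14 of 31 → value 14×145/31 = 65.4839, running total 171.48
Total 171.48.

171.48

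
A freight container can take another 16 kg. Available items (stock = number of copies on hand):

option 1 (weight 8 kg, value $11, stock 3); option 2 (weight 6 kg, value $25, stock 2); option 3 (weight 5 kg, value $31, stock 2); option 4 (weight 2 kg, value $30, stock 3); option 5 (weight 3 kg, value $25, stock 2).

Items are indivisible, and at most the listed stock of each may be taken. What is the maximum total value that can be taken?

$152

Best selections within weight 16 and stock limits:
- 2×option 3 + 3×option 4: weight 16, value 152
- 1×option 3 + 3×option 4 + 1×option 5: weight 14, value 146
- 1×option 3 + 2×option 4 + 2×option 5: weight 15, value 141
Best: $152.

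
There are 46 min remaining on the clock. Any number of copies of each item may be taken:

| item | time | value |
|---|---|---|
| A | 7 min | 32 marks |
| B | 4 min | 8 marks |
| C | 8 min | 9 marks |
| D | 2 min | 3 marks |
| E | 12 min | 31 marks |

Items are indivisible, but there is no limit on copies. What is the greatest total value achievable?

200 marks

Best value-per-unit is A at 32/7; filling with it alone gives 6×32 = 192.
Optimal mix: 6×A + 1×B → time 46, value 200.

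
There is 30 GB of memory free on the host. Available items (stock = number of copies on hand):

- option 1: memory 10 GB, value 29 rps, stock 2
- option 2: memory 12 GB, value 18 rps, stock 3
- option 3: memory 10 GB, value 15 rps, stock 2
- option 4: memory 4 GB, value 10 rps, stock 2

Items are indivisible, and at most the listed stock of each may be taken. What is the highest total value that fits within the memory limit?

78 rps

Top feasible selections:
- 2×option 1 + 2×option 4: memory 28, value 78
- 2×option 1 + 1×option 3: memory 30, value 73
- 2×option 1 + 1×option 4: memory 24, value 68
- 1×option 1 + 1×option 2 + 2×option 4: memory 30, value 67
Best: 78 rps.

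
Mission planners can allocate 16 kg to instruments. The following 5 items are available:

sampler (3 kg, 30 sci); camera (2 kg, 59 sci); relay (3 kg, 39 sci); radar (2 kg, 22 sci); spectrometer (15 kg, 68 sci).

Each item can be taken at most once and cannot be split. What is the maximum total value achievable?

This is a 0/1 knapsack; check combinations near the capacity.
- sampler+camera+relay+radar: mass 3+2+3+2=10, value 30+59+39+22=150
- sampler+camera+relay: mass 3+2+3=8, value 30+59+39=128
- camera+relay+radar: mass 2+3+2=7, value 59+39+22=120
Best: 150 sci.

150 sci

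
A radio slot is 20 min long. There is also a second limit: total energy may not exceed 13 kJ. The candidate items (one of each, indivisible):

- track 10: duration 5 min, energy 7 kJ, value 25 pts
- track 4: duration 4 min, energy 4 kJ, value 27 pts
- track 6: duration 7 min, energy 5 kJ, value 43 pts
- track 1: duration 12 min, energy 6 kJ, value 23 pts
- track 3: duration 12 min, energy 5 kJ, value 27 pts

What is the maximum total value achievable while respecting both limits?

Feasible sets respecting both limits:
- track 4+track 6: duration 11, energy 9, value 70
- track 6+track 3: duration 19, energy 10, value 70
- track 10+track 6: duration 12, energy 12, value 68
- track 6+track 1: duration 19, energy 11, value 66
Best: 70 pts.

70 pts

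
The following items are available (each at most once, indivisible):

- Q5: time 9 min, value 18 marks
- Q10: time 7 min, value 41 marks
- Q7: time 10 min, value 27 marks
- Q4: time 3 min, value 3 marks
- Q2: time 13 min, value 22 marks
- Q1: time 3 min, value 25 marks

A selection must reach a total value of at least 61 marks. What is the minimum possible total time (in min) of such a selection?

10

Subsets with value ≥ 61, sorted by total time:
- Q10+Q1: time 10, value 66
- Q10+Q4+Q1: time 13, value 69
- Q10+Q7: time 17, value 68
- Q5+Q10+Q1: time 19, value 84
Minimum time: 10 min.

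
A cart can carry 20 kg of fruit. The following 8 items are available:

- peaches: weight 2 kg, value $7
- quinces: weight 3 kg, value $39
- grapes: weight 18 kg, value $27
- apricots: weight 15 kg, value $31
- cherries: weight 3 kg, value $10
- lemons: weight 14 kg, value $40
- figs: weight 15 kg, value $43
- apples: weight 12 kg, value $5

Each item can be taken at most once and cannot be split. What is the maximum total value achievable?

This is a 0/1 knapsack; check combinations near the capacity.
- quinces+cherries+lemons: weight 3+3+14=20, value 39+10+40=89
- peaches+quinces+figs: weight 2+3+15=20, value 7+39+43=89
- peaches+quinces+lemons: weight 2+3+14=19, value 7+39+40=86
- quinces+figs: weight 3+15=18, value 39+43=82
Best: $89.

$89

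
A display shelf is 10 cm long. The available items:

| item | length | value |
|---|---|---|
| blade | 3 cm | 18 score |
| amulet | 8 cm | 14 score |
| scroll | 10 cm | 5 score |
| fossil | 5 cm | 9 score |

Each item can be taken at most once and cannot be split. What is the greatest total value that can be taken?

27 score

This is a 0/1 knapsack; check combinations near the capacity.
- blade+fossil: length 3+5=8, value 18+9=27
- blade: length 3, value 18
- amulet: length 8, value 14
- fossil: length 5, value 9
Best: 27 score.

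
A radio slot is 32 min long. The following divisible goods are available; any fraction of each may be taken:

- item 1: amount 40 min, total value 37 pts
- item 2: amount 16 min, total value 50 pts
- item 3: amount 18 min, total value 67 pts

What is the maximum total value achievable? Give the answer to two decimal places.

Take in order of value per unit:
- item 3 (67/18 per unit): all 18 → value 67, running total 67.00
- item 2 (50/16 per unit): 14 of 16 → value 14×50/16 = 43.7500, running total 110.75
Total 110.75.

110.75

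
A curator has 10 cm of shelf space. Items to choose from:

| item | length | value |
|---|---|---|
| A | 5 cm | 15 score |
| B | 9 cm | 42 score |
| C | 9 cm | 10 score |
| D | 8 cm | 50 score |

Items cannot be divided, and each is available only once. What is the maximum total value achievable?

Check high-value combinations within 10 cm:
- D: length 8, value 50
- B: length 9, value 42
- A: length 5, value 15
Best: 50 score.

50 score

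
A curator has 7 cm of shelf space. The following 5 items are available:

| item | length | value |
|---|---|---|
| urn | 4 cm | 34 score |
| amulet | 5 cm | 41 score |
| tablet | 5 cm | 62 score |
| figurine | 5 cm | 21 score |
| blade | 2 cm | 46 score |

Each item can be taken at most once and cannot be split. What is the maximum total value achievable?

This is a 0/1 knapsack; check combinations near the capacity.
- tablet+blade: length 5+2=7, value 62+46=108
- amulet+blade: length 5+2=7, value 41+46=87
- urn+blade: length 4+2=6, value 34+46=80
- figurine+blade: length 5+2=7, value 21+46=67
- tablet: length 5, value 62
Best: 108 score.

108 score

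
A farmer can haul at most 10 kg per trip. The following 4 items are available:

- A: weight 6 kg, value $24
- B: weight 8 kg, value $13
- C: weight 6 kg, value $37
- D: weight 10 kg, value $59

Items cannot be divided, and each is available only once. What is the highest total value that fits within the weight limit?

$59

Check high-value combinations within 10 kg:
- D: weight 10, value 59
- C: weight 6, value 37
- A: weight 6, value 24
- B: weight 8, value 13
Best: $59.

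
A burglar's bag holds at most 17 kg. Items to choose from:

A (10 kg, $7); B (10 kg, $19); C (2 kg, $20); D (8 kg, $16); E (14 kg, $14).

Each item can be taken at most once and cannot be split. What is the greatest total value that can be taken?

Check high-value combinations within 17 kg:
- B+C: weight 10+2=12, value 19+20=39
- C+D: weight 2+8=10, value 20+16=36
- C+E: weight 2+14=16, value 20+14=34
- A+C: weight 10+2=12, value 7+20=27
- C: weight 2, value 20
Best: $39.

$39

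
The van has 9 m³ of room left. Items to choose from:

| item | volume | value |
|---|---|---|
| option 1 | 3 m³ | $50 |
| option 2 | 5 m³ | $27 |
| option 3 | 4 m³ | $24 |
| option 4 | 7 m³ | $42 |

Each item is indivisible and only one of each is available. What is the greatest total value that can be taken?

Check high-value combinations within 9 m³:
- option 1+option 2: volume 3+5=8, value 50+27=77
- option 1+option 3: volume 3+4=7, value 50+24=74
- option 2+option 3: volume 5+4=9, value 27+24=51
- option 1: volume 3, value 50
- option 4: volume 7, value 42
Best: $77.

$77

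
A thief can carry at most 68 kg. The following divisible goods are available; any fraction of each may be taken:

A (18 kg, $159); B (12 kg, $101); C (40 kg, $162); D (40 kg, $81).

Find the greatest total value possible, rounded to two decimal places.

413.90

Take in order of value per unit:
- A (159/18 per unit): all 18 → value 159, running total 159.00
- B (101/12 per unit): all 12 → value 101, running total 260.00
- C (162/40 per unit): 38 of 40 → value 38×162/40 = 153.9000, running total 413.90
Total 413.90.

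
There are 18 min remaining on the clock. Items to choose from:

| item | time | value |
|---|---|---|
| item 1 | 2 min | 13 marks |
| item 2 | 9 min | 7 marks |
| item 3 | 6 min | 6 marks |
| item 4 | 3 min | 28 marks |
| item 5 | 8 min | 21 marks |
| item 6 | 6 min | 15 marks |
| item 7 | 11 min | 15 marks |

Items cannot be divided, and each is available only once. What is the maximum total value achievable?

Check high-value combinations within 18 min:
- item 4+item 5+item 6: time 3+8+6=17, value 28+21+15=64
- item 1+item 4+item 5: time 2+3+8=13, value 13+28+21=62
- item 1+item 3+item 4+item 6: time 2+6+3+6=17, value 13+6+28+15=62
Best: 64 marks.

64 marks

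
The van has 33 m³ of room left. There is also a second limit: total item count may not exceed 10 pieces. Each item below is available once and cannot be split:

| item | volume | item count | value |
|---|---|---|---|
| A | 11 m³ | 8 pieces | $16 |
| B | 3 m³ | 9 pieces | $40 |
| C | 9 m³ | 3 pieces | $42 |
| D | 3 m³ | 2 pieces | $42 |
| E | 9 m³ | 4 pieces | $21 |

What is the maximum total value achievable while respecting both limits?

Feasible sets respecting both limits:
- C+D+E: volume 21, item count 9, value 105
- C+D: volume 12, item count 5, value 84
- C+E: volume 18, item count 7, value 63
- D+E: volume 12, item count 6, value 63
Best: $105.

$105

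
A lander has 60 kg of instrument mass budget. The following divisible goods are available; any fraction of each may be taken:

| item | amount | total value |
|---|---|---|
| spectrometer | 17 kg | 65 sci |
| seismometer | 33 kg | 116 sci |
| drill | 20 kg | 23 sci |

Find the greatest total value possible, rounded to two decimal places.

192.50

Take in order of value per unit:
- spectrometer (65/17 per unit): all 17 → value 65, running total 65.00
- seismometer (116/33 per unit): all 33 → value 116, running total 181.00
- drill (23/20 per unit): 10 of 20 → value 10×23/20 = 11.5000, running total 192.50
Total 192.50.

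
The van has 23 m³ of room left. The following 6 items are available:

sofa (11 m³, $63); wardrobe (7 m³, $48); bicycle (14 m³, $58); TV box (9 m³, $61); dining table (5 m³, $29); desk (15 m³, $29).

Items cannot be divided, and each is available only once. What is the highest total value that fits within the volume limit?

$140

Check high-value combinations within 23 m³:
- sofa+wardrobe+dining table: volume 11+7+5=23, value 63+48+29=140
- wardrobe+TV box+dining table: volume 7+9+5=21, value 48+61+29=138
- sofa+TV box: volume 11+9=20, value 63+61=124
Best: $140.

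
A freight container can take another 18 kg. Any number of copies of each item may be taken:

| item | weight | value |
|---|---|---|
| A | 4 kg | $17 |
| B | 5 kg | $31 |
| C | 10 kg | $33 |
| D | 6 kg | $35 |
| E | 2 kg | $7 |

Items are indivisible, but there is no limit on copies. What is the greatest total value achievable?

Best value-per-unit is B at 31/5; filling with it alone gives 3×31 = 93.
Optimal mix: 3×D → weight 18, value 105.

$105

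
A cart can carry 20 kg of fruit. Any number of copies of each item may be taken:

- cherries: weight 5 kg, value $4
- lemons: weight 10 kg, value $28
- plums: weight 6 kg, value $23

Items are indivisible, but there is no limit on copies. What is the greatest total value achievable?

Best value-per-unit is plums at 23/6, and filling with it alone uses weight 3×6=18. No mix of the others beats 3×23 = 69.

$69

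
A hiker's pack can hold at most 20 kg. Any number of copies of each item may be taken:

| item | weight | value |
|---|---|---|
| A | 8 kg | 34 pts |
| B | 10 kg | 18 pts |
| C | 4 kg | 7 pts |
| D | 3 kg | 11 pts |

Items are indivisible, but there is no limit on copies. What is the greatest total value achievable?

79 pts

Best value-per-unit is A at 34/8; filling with it alone gives 2×34 = 68.
Optimal mix: 2×A + 1×D → weight 19, value 79.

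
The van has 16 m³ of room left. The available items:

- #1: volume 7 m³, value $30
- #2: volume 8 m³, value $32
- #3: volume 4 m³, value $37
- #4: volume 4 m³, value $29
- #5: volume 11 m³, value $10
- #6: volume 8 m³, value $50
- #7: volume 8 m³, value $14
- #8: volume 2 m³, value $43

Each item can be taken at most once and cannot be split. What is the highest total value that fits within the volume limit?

This is a 0/1 knapsack; check combinations near the capacity.
- #3+#6+#8: volume 4+8+2=14, value 37+50+43=130
- #4+#6+#8: volume 4+8+2=14, value 29+50+43=122
- #3+#4+#6: volume 4+4+8=16, value 37+29+50=116
Best: $130.

$130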